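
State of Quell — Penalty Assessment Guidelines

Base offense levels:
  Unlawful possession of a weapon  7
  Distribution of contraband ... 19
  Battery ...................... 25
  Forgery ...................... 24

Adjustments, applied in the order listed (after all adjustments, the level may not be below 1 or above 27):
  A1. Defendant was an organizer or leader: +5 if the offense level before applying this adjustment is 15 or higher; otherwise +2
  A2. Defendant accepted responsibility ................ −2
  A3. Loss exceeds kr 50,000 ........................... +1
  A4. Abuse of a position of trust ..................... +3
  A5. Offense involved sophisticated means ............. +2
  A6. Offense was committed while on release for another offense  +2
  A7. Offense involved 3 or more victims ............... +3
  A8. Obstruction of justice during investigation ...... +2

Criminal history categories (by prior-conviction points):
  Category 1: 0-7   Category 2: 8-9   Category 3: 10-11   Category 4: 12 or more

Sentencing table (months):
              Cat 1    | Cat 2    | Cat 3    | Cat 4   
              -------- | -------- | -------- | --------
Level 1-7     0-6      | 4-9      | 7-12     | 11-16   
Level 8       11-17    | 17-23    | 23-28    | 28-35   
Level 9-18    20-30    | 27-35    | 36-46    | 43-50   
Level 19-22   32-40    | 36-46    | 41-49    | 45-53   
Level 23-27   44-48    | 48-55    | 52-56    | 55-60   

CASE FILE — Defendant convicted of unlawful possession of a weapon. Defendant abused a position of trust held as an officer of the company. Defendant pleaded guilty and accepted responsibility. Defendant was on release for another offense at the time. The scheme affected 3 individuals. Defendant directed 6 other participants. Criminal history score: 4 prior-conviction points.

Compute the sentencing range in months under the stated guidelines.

Base offense level for unlawful possession of a weapon: 7.
A1 applies (level before this adjustment is 7 < 15, so +2): 7 + 2 = 9.
A2 applies: 9 − 2 = 7.
A3 does not apply.
A4 applies: 7 + 3 = 10.
A5 does not apply.
A6 applies: 10 + 2 = 12.
A7 applies: 12 + 3 = 15.
A8 does not apply.
Final offense level: 15.
Criminal history: 4 prior points → Category 1 (0-7).
Level 15 falls in the 9-18 band.
Grid: Level 9-18 × Category 1 = 20-30 months.

20-30 months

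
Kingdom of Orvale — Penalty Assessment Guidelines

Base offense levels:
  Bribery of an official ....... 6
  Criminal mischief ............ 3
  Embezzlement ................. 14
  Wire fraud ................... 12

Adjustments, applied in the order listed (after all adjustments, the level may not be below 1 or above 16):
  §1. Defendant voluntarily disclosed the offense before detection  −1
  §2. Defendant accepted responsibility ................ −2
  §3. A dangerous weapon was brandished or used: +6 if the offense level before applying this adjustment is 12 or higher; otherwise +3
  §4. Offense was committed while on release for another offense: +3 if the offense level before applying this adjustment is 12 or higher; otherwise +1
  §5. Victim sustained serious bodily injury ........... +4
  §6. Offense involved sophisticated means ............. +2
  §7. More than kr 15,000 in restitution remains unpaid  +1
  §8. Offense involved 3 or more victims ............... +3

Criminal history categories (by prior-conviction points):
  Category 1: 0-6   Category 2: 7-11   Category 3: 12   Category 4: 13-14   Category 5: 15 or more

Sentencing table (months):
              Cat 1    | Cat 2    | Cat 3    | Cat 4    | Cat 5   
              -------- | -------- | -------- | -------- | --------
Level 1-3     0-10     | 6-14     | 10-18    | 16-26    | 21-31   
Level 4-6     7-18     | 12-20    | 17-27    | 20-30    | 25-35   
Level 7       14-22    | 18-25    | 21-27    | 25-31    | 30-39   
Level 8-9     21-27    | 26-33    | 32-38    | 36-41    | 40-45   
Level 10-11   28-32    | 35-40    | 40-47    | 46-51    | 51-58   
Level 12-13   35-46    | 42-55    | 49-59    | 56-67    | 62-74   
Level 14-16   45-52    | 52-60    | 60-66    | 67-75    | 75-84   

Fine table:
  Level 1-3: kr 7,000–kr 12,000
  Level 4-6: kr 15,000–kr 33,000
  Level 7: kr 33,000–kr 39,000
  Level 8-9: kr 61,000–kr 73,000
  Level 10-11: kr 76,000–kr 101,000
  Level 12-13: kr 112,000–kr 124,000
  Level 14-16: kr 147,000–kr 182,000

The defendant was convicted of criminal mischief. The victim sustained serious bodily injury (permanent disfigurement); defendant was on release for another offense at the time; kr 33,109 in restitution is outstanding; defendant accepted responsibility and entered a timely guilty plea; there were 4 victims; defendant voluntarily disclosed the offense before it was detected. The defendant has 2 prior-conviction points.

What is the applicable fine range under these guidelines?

Base offense level for criminal mischief: 3.
§1 applies: 3 − 1 = 2.
§2 applies: 2 − 2 = 0.
§3 does not apply.
§4 applies (level before this adjustment is 0 < 12, so +1): 0 + 1 = 1.
§5 applies: 1 + 4 = 5.
§6 does not apply.
§7 applies: 5 + 1 = 6.
§8 applies: 6 + 3 = 9.
Final offense level: 9.
Level 9 falls in the 8-9 band.
Fine table: Level 8-9 → kr 61,000–kr 73,000.

kr 61,000–kr 73,000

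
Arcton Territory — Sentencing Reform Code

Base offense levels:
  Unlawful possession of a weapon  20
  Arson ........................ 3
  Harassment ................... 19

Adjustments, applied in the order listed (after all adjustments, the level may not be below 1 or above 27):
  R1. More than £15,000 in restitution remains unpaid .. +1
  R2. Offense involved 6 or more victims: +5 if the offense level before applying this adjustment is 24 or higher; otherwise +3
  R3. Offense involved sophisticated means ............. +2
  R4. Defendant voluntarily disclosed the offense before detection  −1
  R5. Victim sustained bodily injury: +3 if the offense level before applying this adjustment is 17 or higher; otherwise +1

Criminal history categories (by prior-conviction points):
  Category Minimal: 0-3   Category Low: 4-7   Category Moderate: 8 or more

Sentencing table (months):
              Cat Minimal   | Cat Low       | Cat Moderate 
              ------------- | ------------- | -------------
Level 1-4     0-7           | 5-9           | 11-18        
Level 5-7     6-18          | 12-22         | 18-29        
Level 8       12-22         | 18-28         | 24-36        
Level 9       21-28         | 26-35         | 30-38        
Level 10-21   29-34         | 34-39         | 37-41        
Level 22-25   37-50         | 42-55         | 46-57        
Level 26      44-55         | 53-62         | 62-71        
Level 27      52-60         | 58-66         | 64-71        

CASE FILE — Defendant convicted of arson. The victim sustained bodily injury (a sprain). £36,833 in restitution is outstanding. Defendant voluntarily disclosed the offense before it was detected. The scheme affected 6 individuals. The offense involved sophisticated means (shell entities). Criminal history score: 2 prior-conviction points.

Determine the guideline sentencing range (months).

Base offense level for arson: 3.
R1 applies: 3 + 1 = 4.
R2 applies (level before this adjustment is 4 < 24, so +3): 4 + 3 = 7.
R3 applies: 7 + 2 = 9.
R4 applies: 9 − 1 = 8.
R5 applies (level before this adjustment is 8 < 17, so +1): 8 + 1 = 9.
Final offense level: 9.
Criminal history: 2 prior points → Category Minimal (0-3).
Level 9 falls in the 9 band.
Grid: Level 9 × Category Minimal = 21-28 months.

21-28 months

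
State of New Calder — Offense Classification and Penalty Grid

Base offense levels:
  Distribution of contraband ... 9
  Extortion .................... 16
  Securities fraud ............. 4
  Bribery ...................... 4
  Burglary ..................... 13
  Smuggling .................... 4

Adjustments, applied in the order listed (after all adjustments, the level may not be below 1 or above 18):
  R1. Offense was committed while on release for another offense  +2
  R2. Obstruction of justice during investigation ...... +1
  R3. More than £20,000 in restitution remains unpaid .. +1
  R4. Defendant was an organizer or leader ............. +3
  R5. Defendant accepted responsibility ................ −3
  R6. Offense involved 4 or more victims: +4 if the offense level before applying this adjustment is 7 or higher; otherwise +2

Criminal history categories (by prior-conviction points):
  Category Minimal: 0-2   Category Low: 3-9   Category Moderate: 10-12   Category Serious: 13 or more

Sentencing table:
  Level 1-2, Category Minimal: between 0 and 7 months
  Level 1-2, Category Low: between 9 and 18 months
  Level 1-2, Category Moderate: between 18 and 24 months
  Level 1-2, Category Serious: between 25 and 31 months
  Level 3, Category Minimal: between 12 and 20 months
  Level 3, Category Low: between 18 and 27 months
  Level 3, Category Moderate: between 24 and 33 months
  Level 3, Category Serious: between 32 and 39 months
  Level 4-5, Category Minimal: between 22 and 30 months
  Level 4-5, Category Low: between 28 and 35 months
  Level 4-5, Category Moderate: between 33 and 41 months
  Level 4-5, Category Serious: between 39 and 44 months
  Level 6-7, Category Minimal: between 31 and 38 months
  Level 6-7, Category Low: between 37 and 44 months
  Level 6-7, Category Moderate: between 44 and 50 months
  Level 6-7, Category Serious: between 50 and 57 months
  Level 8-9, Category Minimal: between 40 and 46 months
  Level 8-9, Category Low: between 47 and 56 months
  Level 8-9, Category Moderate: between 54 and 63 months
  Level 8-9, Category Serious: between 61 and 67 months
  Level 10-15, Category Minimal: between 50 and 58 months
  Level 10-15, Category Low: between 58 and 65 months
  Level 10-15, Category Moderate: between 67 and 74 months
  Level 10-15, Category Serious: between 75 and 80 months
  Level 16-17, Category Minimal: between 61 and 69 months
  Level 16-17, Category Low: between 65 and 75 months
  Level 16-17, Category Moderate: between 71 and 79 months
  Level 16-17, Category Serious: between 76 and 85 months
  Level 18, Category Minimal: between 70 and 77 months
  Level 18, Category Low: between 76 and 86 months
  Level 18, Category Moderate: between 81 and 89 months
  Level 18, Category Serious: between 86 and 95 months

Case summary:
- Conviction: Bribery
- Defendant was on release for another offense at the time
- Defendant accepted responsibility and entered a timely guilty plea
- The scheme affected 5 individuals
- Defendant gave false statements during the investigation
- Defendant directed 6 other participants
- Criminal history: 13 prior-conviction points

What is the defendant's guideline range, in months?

Base offense level for bribery: 4.
R1 applies: 4 + 2 = 6.
R2 applies: 6 + 1 = 7.
R3 does not apply.
R4 applies: 7 + 3 = 10.
R5 applies: 10 − 3 = 7.
R6 applies (level before this adjustment is 7 ≥ 7, so +4): 7 + 4 = 11.
Final offense level: 11.
Criminal history: 13 prior points → Category Serious (13+).
Level 11 falls in the 10-15 band.
Grid: Level 10-15 × Category Serious = 75-80 months.

75-80 months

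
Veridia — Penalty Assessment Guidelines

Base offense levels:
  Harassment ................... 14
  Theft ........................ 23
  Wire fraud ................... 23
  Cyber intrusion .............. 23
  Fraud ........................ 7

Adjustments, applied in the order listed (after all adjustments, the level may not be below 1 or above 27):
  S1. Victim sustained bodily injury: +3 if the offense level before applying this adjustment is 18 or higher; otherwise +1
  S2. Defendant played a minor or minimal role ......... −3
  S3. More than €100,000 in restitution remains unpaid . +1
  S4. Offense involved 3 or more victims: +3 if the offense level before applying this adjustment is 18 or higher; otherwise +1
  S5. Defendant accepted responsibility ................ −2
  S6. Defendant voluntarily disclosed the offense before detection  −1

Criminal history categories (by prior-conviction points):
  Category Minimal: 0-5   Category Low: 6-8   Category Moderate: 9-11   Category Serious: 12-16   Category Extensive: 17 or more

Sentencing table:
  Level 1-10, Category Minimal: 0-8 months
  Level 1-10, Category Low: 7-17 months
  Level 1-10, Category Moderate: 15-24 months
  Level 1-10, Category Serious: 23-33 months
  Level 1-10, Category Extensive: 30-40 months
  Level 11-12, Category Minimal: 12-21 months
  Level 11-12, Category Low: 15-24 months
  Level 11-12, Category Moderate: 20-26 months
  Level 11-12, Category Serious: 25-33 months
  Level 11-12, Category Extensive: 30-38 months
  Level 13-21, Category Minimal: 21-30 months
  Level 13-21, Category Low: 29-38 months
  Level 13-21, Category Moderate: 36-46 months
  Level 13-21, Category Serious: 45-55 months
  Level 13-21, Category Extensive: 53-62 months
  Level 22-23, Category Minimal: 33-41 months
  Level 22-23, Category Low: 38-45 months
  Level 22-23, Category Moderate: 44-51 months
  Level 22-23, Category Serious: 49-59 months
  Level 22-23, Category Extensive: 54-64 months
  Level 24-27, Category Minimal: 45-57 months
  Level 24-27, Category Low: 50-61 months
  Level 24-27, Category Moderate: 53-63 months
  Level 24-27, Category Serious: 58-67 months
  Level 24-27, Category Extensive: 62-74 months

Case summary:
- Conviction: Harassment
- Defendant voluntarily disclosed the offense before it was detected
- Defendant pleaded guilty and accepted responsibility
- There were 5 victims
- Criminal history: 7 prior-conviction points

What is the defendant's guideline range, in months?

15-24 months

Base offense level for harassment: 14.
S1 does not apply.
S2 does not apply.
S4 applies (level before this adjustment is 14 < 18, so +1): 14 + 1 = 15.
S5 applies: 15 − 2 = 13.
S6 applies: 13 − 1 = 12.
Final offense level: 12.
Criminal history: 7 prior points → Category Low (6-8).
Level 12 falls in the 11-12 band.
Grid: Level 11-12 × Category Low = 15-24 months.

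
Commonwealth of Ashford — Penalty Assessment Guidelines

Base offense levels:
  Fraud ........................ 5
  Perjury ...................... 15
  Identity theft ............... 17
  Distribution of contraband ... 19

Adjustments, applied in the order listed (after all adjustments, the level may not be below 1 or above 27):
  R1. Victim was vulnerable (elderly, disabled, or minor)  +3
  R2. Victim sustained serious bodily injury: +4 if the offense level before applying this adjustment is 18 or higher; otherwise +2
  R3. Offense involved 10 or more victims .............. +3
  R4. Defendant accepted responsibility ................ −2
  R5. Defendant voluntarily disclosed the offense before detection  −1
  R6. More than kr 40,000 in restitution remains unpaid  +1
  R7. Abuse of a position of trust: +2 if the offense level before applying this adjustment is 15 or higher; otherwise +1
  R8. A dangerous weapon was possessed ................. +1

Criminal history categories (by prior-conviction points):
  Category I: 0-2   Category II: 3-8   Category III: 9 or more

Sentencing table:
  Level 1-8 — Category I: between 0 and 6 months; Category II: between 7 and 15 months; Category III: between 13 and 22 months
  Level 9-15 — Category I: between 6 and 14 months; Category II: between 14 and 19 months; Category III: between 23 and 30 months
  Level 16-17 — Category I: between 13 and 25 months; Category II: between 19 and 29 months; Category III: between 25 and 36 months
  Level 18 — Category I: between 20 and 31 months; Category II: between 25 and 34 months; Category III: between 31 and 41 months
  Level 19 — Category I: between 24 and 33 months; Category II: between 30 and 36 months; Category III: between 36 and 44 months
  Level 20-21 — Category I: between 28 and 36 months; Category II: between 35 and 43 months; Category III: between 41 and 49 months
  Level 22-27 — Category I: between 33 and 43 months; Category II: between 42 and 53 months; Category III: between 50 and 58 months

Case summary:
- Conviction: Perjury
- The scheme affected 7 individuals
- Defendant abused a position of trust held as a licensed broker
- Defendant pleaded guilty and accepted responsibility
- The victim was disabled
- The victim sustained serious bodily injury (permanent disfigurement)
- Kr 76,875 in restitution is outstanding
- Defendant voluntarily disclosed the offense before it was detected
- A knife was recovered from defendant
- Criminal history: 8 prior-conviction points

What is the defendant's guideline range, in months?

42-53 months

Base offense level for perjury: 15.
R1 applies: 15 + 3 = 18.
R2 applies (level before this adjustment is 18 ≥ 18, so +4): 18 + 4 = 22.
R4 applies: 22 − 2 = 20.
R5 applies: 20 − 1 = 19.
R6 applies: 19 + 1 = 20.
R7 applies (level before this adjustment is 20 ≥ 15, so +2): 20 + 2 = 22.
R8 applies: 22 + 1 = 23.
Final offense level: 23.
Criminal history: 8 prior points → Category II (3-8).
Level 23 falls in the 22-27 band.
Grid: Level 22-27 × Category II = 42-53 months.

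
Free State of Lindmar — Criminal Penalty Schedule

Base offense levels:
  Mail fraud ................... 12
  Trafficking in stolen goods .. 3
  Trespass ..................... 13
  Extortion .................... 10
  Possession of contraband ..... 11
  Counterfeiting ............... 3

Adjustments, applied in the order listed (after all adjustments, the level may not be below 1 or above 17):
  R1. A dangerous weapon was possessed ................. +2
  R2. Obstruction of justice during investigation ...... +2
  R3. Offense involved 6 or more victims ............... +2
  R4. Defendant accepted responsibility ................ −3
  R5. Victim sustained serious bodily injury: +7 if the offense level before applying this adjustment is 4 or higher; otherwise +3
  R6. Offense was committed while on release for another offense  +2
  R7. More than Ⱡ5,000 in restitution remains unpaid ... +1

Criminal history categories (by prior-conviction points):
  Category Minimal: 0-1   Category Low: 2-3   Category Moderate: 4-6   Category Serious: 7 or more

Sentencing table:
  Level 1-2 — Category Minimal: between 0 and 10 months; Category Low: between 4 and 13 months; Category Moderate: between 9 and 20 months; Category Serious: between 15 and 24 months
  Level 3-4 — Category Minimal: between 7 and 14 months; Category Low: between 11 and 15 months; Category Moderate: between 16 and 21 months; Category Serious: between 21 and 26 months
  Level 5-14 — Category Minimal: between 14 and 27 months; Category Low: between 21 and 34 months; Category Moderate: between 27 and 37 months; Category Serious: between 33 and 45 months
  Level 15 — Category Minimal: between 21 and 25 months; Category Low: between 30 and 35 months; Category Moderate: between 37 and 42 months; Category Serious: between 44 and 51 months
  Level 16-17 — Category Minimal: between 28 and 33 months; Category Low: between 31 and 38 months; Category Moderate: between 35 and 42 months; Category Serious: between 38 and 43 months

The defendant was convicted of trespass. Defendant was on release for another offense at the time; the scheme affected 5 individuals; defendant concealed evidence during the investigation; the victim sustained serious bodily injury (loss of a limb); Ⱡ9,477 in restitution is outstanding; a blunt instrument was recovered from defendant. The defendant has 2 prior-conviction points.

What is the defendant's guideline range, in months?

Base offense level for trespass: 13.
R1 applies: 13 + 2 = 15.
R2 applies: 15 + 2 = 17.
R3 does not apply.
R5 applies (level before this adjustment is 17 ≥ 4, so +7): 17 + 7 = 24.
R6 applies: 24 + 2 = 26.
R7 applies: 26 + 1 = 27.
Level 27 exceeds the maximum of 17; capped at 17.
Final offense level: 17.
Criminal history: 2 prior points → Category Low (2-3).
Level 17 falls in the 16-17 band.
Grid: Level 16-17 × Category Low = 31-38 months.

31-38 months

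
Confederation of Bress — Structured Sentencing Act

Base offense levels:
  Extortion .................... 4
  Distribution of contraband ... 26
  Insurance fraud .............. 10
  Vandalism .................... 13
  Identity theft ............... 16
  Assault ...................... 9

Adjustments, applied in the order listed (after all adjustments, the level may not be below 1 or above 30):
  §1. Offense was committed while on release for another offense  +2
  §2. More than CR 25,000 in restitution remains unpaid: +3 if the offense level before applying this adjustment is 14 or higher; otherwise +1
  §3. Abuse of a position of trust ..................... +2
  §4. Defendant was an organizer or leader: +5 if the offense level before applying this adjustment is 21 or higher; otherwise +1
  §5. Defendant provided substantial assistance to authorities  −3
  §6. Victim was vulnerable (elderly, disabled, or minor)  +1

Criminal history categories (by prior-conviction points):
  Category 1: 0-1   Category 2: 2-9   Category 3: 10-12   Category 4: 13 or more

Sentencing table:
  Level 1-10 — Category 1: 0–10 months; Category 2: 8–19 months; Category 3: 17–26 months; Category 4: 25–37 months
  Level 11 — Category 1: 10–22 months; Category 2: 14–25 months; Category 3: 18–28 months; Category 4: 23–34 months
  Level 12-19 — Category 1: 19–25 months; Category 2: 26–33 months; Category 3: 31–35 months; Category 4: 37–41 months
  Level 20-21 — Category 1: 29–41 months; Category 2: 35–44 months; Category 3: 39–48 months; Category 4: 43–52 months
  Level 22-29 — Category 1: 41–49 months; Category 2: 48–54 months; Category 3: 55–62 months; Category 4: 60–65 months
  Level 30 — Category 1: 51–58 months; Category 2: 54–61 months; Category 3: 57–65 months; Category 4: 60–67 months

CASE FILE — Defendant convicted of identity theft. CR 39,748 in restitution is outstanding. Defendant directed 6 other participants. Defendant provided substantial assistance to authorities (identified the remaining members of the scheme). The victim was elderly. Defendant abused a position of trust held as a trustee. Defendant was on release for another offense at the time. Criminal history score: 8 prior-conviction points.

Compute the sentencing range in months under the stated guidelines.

48-54 months

Base offense level for identity theft: 16.
§1 applies: 16 + 2 = 18.
§2 applies (level before this adjustment is 18 ≥ 14, so +3): 18 + 3 = 21.
§3 applies: 21 + 2 = 23.
§4 applies (level before this adjustment is 23 ≥ 21, so +5): 23 + 5 = 28.
§5 applies: 28 − 3 = 25.
§6 applies: 25 + 1 = 26.
Final offense level: 26.
Criminal history: 8 prior points → Category 2 (2-9).
Level 26 falls in the 22-29 band.
Grid: Level 22-29 × Category 2 = 48-54 months.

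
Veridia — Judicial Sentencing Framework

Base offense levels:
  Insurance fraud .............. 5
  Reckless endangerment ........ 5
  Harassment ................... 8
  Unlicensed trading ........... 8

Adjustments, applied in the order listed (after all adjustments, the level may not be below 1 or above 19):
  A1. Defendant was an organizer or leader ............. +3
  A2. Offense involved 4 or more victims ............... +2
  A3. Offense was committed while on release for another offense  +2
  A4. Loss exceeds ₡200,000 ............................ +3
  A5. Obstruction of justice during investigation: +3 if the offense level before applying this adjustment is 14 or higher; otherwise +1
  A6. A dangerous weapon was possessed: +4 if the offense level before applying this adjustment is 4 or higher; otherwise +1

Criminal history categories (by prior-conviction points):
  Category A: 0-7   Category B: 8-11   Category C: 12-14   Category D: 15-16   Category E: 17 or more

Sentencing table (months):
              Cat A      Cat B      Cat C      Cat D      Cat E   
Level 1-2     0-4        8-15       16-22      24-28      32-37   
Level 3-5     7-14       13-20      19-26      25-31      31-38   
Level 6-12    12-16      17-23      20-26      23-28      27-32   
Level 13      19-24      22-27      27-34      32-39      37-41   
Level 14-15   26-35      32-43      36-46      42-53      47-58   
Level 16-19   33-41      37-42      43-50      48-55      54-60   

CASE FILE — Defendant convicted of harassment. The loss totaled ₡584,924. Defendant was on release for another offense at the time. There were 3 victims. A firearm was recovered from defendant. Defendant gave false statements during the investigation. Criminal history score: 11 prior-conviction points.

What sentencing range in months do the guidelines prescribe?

Base offense level for harassment: 8.
A1 does not apply.
A3 applies: 8 + 2 = 10.
A4 applies: 10 + 3 = 13.
A5 applies (level before this adjustment is 13 < 14, so +1): 13 + 1 = 14.
A6 applies (level before this adjustment is 14 ≥ 4, so +4): 14 + 4 = 18.
Final offense level: 18.
Criminal history: 11 prior points → Category B (8-11).
Level 18 falls in the 16-19 band.
Grid: Level 16-19 × Category B = 37-42 months.

37-42 months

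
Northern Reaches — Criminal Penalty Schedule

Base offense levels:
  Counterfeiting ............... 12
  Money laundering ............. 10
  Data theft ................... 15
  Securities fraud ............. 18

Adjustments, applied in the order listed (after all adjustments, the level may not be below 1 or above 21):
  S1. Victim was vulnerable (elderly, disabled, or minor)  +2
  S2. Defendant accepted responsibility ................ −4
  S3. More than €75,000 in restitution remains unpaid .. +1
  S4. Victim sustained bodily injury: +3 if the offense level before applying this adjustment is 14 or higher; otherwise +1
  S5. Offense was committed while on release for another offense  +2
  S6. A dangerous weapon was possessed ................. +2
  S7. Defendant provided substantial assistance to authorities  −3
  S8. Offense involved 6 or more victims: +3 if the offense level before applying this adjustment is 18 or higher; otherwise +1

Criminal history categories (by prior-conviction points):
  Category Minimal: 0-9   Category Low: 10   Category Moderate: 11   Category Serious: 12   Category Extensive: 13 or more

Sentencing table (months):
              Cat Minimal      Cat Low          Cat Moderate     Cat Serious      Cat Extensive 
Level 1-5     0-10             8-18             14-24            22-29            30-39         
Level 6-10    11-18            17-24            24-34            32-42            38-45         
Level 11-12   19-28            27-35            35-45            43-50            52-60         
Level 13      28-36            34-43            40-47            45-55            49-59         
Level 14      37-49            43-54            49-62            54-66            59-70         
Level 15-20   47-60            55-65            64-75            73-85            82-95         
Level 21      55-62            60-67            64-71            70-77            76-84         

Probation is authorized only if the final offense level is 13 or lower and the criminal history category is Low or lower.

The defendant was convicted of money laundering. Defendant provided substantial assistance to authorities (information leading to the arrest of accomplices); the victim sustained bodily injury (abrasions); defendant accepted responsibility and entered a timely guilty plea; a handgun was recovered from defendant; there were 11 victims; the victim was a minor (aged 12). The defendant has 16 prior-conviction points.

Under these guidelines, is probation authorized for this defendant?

No

Base offense level for money laundering: 10.
S1 applies: 10 + 2 = 12.
S2 applies: 12 − 4 = 8.
S3 does not apply.
S4 applies (level before this adjustment is 8 < 14, so +1): 8 + 1 = 9.
S5 does not apply.
S6 applies: 9 + 2 = 11.
S7 applies: 11 − 3 = 8.
S8 applies (level before this adjustment is 8 < 18, so +1): 8 + 1 = 9.
Final offense level: 9.
Criminal history: 16 prior points → Category Extensive (13+).
Level 9 falls in the 6-10 band.
Grid: Level 6-10 × Category Extensive = 38-45 months.
Probation check: level 9 ≤ 13 and category Extensive > Low → not eligible.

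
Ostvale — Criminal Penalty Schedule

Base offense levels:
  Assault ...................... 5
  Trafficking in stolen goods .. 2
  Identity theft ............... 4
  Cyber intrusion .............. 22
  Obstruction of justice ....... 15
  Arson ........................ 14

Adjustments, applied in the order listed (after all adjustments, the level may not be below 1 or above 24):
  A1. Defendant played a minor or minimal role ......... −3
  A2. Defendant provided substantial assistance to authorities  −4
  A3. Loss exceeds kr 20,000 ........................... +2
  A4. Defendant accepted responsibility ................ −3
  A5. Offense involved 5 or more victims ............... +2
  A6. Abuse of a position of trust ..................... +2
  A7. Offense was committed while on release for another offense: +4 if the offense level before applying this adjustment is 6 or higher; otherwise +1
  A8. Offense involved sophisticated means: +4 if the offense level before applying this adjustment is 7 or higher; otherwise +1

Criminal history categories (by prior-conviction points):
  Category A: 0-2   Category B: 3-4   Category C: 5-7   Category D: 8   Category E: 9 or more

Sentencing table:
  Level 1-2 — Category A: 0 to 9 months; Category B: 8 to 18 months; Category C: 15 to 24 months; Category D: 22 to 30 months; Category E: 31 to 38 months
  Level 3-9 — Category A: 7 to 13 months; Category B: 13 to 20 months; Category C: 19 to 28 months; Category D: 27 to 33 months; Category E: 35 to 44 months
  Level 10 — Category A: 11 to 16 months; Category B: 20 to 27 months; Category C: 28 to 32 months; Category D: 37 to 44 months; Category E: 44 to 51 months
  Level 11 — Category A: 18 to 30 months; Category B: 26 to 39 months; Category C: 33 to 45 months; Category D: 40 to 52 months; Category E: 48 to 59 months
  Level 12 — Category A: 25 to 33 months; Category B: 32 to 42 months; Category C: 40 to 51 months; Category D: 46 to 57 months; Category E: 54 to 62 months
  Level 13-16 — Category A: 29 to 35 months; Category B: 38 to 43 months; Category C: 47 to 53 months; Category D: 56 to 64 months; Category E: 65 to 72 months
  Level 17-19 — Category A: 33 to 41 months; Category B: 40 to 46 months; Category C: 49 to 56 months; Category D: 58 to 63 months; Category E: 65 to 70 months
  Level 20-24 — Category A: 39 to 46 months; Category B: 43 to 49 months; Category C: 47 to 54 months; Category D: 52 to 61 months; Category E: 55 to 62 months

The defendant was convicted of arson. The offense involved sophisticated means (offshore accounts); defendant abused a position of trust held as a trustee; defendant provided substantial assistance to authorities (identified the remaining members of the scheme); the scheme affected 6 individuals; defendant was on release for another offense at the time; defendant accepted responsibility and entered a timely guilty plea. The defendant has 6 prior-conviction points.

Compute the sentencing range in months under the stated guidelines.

Base offense level for arson: 14.
A2 applies: 14 − 4 = 10.
A4 applies: 10 − 3 = 7.
A5 applies: 7 + 2 = 9.
A6 applies: 9 + 2 = 11.
A7 applies (level before this adjustment is 11 ≥ 6, so +4): 11 + 4 = 15.
A8 applies (level before this adjustment is 15 ≥ 7, so +4): 15 + 4 = 19.
Final offense level: 19.
Criminal history: 6 prior points → Category C (5-7).
Level 19 falls in the 17-19 band.
Grid: Level 17-19 × Category C = 49-56 months.

49-56 months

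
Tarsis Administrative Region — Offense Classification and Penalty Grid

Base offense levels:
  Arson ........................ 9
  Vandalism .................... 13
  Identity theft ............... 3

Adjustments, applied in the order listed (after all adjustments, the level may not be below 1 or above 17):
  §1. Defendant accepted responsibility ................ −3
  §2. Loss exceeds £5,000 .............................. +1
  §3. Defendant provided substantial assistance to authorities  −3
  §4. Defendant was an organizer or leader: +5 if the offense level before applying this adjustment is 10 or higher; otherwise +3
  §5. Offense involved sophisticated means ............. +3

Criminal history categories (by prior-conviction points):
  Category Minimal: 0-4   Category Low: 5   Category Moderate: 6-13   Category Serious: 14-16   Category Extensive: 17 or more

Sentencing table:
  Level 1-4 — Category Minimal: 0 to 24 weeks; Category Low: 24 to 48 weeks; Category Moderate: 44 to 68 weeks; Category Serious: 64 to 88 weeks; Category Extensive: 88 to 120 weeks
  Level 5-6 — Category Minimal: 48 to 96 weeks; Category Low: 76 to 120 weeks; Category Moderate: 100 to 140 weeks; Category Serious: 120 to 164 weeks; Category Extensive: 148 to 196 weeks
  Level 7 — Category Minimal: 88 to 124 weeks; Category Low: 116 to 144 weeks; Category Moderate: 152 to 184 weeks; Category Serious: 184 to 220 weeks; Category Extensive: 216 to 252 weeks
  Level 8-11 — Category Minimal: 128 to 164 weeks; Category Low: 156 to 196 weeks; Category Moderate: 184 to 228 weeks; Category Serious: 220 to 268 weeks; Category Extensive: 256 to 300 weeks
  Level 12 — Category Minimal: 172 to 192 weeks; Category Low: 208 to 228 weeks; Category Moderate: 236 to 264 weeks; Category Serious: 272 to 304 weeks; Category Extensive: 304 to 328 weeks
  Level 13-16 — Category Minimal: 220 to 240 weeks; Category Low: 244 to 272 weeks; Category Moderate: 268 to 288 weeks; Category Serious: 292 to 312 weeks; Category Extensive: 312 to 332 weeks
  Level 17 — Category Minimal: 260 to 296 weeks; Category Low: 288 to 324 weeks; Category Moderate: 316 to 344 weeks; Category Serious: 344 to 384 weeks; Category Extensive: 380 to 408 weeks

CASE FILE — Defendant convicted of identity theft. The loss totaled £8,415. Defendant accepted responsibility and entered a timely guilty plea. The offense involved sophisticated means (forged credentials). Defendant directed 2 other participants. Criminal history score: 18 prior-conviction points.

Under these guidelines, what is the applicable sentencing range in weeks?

Base offense level for identity theft: 3.
§1 applies: 3 − 3 = 0.
§2 applies: 0 + 1 = 1.
§3 does not apply.
§4 applies (level before this adjustment is 1 < 10, so +3): 1 + 3 = 4.
§5 applies: 4 + 3 = 7.
Final offense level: 7.
Criminal history: 18 prior points → Category Extensive (17+).
Level 7 falls in the 7 band.
Grid: Level 7 × Category Extensive = 216-252 weeks.

216-252 weeks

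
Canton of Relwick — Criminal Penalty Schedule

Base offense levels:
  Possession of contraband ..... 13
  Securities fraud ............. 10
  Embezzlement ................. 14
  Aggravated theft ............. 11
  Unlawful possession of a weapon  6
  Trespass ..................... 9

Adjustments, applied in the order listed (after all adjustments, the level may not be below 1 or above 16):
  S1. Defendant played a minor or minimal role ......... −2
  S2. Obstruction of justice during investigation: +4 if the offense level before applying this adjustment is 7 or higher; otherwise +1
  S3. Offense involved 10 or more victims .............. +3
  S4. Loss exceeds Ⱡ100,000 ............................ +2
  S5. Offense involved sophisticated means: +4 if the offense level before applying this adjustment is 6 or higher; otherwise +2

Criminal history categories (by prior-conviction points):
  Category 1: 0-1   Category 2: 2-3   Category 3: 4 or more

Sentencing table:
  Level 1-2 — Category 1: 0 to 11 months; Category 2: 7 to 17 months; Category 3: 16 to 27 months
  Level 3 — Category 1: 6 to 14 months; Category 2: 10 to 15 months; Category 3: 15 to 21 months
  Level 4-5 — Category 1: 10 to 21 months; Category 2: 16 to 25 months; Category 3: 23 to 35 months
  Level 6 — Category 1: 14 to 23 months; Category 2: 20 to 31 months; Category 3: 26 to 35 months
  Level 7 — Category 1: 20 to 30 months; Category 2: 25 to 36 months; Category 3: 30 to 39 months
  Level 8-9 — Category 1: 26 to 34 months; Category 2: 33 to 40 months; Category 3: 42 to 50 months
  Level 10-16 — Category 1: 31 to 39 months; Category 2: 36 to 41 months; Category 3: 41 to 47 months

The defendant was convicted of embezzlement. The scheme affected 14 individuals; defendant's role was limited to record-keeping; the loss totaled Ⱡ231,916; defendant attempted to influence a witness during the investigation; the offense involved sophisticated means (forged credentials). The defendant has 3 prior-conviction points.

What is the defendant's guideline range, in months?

Base offense level for embezzlement: 14.
S1 applies: 14 − 2 = 12.
S2 applies (level before this adjustment is 12 ≥ 7, so +4): 12 + 4 = 16.
S3 applies: 16 + 3 = 19.
S4 applies: 19 + 2 = 21.
S5 applies (level before this adjustment is 21 ≥ 6, so +4): 21 + 4 = 25.
Level 25 exceeds the maximum of 16; capped at 16.
Final offense level: 16.
Criminal history: 3 prior points → Category 2 (2-3).
Level 16 falls in the 10-16 band.
Grid: Level 10-16 × Category 2 = 36-41 months.

36-41 months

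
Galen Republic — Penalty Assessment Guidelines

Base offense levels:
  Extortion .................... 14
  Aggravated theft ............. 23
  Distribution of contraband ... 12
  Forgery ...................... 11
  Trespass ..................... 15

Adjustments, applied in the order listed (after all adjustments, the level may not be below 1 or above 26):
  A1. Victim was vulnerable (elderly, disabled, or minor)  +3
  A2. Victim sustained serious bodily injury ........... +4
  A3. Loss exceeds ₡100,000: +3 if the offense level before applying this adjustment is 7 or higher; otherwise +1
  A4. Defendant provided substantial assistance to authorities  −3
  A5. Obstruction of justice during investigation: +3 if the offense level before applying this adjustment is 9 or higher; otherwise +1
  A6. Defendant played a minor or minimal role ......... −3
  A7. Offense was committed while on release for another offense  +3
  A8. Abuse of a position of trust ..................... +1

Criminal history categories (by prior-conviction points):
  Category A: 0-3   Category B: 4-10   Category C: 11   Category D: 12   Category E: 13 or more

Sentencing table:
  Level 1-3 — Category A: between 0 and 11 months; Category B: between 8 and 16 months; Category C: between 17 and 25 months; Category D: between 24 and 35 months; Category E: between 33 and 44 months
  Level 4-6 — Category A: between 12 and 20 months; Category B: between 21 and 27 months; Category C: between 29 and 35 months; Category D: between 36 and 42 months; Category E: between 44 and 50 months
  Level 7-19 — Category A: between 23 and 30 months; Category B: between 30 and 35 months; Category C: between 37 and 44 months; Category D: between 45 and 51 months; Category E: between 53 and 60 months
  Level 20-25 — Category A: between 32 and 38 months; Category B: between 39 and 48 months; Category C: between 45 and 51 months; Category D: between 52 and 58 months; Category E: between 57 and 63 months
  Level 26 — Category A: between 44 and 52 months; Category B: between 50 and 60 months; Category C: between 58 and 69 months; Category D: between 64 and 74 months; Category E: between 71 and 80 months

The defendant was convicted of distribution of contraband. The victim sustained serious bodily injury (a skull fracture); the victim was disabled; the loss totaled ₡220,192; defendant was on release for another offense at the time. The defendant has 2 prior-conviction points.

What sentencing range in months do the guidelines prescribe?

32-38 months

Base offense level for distribution of contraband: 12.
A1 applies: 12 + 3 = 15.
A2 applies: 15 + 4 = 19.
A3 applies (level before this adjustment is 19 ≥ 7, so +3): 19 + 3 = 22.
A7 applies: 22 + 3 = 25.
A8 does not apply.
Final offense level: 25.
Criminal history: 2 prior points → Category A (0-3).
Level 25 falls in the 20-25 band.
Grid: Level 20-25 × Category A = 32-38 months.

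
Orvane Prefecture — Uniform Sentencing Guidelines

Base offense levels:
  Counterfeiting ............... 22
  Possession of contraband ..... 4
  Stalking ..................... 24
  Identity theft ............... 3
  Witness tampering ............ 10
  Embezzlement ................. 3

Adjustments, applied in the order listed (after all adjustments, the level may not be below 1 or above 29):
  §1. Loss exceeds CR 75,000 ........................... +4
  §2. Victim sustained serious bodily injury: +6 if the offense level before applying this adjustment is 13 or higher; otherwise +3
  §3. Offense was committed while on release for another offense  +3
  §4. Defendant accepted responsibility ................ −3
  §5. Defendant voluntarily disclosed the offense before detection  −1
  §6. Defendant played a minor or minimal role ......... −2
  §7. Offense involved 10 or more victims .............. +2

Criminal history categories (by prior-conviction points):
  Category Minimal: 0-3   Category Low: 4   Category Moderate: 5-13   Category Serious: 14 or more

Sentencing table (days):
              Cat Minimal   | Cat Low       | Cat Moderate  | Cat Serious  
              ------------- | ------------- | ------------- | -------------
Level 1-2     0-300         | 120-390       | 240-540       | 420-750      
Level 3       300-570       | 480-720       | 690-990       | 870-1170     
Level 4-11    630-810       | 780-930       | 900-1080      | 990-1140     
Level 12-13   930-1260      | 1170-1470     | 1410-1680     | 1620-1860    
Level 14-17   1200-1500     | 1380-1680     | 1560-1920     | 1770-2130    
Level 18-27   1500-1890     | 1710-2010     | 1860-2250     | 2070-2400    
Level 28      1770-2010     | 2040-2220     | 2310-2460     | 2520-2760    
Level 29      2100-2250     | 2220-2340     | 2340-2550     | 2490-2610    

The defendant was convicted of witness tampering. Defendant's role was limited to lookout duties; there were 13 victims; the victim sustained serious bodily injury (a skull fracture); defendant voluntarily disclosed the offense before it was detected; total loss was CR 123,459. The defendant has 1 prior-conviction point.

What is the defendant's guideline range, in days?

Base offense level for witness tampering: 10.
§1 applies: 10 + 4 = 14.
§2 applies (level before this adjustment is 14 ≥ 13, so +6): 14 + 6 = 20.
§4 does not apply.
§5 applies: 20 − 1 = 19.
§6 applies: 19 − 2 = 17.
§7 applies: 17 + 2 = 19.
Final offense level: 19.
Criminal history: 1 prior point → Category Minimal (0-3).
Level 19 falls in the 18-27 band.
Grid: Level 18-27 × Category Minimal = 1500-1890 days.

1500-1890 days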